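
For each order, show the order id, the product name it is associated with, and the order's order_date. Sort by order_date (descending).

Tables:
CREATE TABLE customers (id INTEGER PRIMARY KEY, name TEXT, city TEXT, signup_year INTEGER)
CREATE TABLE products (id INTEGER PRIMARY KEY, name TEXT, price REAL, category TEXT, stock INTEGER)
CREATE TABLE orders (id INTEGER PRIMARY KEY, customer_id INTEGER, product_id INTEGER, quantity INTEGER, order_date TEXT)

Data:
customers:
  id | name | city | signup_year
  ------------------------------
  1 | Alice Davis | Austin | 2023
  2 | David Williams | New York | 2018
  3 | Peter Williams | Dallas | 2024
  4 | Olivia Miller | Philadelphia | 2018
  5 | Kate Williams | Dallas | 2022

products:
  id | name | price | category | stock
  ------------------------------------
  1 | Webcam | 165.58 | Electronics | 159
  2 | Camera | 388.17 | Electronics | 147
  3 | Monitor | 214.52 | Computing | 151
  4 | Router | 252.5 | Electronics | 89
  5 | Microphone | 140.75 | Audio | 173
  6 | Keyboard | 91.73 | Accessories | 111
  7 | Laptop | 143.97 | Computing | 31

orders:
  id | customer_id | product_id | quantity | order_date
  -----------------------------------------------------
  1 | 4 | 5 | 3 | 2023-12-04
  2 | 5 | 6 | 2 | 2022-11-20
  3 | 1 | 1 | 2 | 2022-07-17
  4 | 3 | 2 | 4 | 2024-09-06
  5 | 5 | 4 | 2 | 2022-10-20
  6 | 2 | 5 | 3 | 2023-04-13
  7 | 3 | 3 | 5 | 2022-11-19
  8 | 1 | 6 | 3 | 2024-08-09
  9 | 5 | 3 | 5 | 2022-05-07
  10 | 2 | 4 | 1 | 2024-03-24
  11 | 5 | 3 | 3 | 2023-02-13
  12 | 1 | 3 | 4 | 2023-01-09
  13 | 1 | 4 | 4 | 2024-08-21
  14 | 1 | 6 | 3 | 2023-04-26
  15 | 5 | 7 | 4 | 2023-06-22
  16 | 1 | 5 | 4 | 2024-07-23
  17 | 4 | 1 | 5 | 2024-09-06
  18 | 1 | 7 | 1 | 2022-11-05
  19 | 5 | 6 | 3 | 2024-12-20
SELECT c.id, p.name AS product, c.order_date FROM orders c JOIN products p ON c.product_id = p.id ORDER BY c.order_date DESC

Execution result:
id | product | order_date
19 | Keyboard | 2024-12-20
4 | Camera | 2024-09-06
17 | Webcam | 2024-09-06
13 | Router | 2024-08-21
8 | Keyboard | 2024-08-09
16 | Microphone | 2024-07-23
10 | Router | 2024-03-24
1 | Microphone | 2023-12-04
15 | Laptop | 2023-06-22
14 | Keyboard | 2023-04-26
6 | Microphone | 2023-04-13
11 | Monitor | 2023-02-13
12 | Monitor | 2023-01-09
2 | Keyboard | 2022-11-20
7 | Monitor | 2022-11-19
18 | Laptop | 2022-11-05
5 | Router | 2022-10-20
3 | Webcam | 2022-07-17
9 | Monitor | 2022-05-07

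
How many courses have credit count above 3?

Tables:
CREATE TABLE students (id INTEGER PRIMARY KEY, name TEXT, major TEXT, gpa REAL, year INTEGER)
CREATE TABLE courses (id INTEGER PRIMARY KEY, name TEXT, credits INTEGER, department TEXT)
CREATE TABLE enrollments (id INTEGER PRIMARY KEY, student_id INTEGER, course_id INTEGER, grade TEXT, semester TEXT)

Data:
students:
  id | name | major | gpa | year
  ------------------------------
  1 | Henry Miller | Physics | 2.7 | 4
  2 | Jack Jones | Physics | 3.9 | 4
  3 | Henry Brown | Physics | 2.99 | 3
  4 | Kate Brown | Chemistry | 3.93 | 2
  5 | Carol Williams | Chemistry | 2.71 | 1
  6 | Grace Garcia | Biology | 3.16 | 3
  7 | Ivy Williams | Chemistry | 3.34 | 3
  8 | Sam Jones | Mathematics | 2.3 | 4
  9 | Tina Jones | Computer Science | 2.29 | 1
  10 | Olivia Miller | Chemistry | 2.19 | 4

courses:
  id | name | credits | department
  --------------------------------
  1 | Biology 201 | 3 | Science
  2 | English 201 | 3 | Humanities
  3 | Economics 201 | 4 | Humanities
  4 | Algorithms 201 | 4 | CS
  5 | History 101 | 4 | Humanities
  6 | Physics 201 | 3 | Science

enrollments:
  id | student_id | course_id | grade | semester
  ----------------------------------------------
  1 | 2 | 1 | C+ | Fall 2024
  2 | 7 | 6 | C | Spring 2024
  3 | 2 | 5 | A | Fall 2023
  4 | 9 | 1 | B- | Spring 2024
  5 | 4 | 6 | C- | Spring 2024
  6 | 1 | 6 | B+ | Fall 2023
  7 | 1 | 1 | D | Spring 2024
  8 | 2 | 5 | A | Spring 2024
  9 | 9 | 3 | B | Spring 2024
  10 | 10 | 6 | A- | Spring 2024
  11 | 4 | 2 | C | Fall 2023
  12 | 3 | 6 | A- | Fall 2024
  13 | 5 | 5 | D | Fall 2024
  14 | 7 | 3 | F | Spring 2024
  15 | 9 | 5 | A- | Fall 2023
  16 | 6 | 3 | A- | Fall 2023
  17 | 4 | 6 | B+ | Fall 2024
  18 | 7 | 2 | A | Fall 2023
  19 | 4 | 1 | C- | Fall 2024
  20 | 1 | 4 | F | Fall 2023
SELECT COUNT(*) FROM courses WHERE credits > 3

Execution result:
3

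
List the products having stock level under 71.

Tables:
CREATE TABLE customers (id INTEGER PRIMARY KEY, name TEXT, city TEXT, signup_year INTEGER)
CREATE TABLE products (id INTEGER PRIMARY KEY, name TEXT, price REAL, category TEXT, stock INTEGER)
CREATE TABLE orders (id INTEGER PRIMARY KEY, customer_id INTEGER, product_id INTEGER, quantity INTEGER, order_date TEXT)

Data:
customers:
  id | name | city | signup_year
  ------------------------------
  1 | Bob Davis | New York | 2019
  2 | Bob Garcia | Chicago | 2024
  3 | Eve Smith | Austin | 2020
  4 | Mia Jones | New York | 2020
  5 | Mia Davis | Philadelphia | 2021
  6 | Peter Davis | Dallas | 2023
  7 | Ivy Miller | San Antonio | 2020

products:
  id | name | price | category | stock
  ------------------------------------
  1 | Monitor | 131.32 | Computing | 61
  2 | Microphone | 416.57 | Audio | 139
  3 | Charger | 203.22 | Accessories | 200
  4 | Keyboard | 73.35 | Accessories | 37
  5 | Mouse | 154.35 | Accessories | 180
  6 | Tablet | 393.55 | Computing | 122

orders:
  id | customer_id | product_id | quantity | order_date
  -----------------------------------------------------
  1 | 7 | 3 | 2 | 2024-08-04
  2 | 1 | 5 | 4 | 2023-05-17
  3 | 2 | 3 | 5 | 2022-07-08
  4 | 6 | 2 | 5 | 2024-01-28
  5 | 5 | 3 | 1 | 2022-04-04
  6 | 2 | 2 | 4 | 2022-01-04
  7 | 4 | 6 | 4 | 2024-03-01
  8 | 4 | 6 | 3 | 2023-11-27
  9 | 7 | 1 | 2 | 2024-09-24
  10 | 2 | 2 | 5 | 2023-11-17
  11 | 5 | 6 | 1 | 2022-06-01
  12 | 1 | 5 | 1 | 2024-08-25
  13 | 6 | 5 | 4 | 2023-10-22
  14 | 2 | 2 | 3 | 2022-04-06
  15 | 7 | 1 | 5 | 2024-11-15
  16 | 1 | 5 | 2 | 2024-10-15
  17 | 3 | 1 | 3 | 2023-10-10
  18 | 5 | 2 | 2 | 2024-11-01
SELECT name, stock FROM products WHERE stock < 71

Execution result:
name | stock
Monitor | 61
Keyboard | 37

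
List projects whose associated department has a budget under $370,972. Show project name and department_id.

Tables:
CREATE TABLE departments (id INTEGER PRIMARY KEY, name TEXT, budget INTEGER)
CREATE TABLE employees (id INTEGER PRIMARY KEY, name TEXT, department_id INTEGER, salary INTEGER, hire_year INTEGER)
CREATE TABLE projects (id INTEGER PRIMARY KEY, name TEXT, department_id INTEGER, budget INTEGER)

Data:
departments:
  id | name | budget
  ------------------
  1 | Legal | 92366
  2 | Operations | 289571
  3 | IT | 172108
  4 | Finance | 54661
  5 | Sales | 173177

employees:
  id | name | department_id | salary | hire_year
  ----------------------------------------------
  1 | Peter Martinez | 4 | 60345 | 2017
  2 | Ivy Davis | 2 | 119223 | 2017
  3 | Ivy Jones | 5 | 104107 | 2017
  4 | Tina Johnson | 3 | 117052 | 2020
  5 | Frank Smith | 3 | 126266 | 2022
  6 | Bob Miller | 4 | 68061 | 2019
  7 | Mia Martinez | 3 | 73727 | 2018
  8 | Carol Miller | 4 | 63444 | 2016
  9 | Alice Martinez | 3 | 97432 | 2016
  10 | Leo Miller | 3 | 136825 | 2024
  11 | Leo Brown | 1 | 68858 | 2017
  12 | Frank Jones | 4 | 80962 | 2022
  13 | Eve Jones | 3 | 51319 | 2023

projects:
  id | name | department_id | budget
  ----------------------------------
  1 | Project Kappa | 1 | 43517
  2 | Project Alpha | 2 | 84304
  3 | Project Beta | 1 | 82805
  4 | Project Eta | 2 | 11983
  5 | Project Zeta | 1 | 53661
SELECT name, department_id FROM projects WHERE department_id IN (SELECT id FROM departments WHERE budget < 370972)

Execution result:
name | department_id
Project Kappa | 1
Project Alpha | 2
Project Beta | 1
Project Eta | 2
Project Zeta | 1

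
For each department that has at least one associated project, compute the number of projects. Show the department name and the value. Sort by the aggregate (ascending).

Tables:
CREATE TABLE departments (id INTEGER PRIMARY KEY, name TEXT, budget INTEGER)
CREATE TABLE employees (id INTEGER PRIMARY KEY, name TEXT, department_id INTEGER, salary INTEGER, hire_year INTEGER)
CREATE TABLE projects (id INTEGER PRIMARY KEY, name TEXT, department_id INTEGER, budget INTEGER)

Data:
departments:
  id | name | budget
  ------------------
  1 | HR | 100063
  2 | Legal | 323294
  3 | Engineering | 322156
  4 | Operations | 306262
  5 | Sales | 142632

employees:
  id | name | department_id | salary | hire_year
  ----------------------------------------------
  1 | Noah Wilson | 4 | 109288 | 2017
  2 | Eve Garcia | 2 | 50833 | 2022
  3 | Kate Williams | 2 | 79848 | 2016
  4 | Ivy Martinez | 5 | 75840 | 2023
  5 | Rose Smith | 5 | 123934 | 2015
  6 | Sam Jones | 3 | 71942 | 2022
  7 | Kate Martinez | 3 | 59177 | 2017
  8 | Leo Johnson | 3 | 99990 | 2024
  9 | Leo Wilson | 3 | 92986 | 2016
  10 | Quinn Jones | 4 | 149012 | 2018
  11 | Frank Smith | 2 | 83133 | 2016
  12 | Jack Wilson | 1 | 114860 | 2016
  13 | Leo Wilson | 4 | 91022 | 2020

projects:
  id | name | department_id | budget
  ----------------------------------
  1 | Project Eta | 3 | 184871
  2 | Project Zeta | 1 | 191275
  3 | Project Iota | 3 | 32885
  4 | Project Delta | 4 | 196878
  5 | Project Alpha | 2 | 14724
SELECT p.name, COUNT(*) AS n FROM projects c JOIN departments p ON c.department_id = p.id GROUP BY p.id, p.name ORDER BY n ASC

Execution result:
name | n
HR | 1
Legal | 1
Operations | 1
Engineering | 2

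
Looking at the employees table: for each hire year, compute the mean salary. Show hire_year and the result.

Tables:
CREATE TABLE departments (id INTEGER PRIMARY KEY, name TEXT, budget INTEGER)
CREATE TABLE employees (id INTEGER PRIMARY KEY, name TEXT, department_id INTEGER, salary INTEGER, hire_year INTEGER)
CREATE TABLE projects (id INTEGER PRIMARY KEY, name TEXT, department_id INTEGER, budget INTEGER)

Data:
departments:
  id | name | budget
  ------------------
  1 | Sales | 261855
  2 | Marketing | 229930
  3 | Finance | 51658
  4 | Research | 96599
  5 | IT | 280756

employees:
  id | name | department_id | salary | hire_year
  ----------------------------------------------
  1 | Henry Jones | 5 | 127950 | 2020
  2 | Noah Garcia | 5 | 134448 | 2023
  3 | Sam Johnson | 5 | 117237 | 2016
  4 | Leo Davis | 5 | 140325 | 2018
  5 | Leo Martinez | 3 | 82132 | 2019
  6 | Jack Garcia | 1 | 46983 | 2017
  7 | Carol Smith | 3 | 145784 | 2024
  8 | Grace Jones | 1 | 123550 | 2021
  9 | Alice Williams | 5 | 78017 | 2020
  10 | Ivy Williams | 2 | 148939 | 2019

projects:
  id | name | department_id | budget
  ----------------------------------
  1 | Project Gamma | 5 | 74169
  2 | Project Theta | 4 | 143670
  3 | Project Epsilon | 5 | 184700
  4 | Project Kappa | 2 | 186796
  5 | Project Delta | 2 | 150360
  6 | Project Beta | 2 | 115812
SELECT hire_year, AVG(salary) AS avg_salary FROM employees GROUP BY hire_year

Execution result:
hire_year | avg_salary
2016 | 117237.00
2017 | 46983.00
2018 | 140325.00
2019 | 115535.50
2020 | 102983.50
2021 | 123550.00
2023 | 134448.00
2024 | 145784.00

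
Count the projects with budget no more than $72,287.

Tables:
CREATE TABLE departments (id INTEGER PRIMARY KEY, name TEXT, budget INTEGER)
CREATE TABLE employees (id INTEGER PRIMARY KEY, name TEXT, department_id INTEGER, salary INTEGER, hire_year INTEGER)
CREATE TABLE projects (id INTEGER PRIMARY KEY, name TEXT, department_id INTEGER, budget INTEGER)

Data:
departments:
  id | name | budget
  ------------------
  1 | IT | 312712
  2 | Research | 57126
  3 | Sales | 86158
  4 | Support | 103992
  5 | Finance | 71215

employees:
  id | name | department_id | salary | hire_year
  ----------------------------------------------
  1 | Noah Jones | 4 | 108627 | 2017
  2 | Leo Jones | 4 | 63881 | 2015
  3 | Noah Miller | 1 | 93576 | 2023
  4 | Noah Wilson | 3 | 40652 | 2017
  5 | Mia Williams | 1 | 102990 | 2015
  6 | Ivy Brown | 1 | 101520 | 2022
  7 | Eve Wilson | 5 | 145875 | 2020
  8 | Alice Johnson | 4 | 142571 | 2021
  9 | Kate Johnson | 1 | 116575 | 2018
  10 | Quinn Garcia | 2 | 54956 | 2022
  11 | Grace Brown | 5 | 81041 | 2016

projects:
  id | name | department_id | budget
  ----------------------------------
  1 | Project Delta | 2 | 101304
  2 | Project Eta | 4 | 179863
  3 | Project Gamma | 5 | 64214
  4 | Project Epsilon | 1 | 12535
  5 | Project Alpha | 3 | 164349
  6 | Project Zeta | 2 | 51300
SELECT COUNT(*) FROM projects WHERE budget <= 72287

Execution result:
3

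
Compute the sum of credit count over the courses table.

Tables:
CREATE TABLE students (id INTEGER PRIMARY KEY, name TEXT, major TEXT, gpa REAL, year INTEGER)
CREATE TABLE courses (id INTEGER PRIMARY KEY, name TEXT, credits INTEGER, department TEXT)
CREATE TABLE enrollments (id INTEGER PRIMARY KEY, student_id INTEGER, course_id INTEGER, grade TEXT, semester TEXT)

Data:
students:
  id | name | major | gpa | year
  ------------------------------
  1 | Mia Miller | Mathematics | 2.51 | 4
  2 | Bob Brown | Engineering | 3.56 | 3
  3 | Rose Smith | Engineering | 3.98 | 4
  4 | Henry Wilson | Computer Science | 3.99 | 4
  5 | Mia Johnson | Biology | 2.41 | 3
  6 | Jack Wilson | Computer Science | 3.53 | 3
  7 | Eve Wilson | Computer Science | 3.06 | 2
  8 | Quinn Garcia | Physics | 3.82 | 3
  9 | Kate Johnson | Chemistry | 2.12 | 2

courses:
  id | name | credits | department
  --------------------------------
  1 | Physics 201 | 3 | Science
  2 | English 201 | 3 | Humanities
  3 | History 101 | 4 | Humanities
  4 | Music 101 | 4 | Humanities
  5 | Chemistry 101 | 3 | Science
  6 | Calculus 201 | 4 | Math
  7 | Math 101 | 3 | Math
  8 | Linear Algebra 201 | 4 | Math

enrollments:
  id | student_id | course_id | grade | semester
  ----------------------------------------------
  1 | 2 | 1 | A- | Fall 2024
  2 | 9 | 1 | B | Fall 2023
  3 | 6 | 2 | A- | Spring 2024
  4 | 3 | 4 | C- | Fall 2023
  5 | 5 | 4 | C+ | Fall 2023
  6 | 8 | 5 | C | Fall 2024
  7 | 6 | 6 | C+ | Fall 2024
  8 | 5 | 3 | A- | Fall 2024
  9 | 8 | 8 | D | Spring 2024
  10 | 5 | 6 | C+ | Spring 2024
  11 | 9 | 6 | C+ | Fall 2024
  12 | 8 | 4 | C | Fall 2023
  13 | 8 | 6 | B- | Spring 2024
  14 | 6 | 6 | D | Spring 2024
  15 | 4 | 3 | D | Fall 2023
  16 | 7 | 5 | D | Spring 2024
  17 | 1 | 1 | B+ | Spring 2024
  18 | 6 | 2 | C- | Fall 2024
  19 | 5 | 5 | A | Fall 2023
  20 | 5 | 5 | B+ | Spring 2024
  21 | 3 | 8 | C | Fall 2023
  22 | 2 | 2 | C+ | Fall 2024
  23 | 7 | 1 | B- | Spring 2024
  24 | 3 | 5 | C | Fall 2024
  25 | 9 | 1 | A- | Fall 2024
SELECT SUM(credits) FROM courses

Execution result:
28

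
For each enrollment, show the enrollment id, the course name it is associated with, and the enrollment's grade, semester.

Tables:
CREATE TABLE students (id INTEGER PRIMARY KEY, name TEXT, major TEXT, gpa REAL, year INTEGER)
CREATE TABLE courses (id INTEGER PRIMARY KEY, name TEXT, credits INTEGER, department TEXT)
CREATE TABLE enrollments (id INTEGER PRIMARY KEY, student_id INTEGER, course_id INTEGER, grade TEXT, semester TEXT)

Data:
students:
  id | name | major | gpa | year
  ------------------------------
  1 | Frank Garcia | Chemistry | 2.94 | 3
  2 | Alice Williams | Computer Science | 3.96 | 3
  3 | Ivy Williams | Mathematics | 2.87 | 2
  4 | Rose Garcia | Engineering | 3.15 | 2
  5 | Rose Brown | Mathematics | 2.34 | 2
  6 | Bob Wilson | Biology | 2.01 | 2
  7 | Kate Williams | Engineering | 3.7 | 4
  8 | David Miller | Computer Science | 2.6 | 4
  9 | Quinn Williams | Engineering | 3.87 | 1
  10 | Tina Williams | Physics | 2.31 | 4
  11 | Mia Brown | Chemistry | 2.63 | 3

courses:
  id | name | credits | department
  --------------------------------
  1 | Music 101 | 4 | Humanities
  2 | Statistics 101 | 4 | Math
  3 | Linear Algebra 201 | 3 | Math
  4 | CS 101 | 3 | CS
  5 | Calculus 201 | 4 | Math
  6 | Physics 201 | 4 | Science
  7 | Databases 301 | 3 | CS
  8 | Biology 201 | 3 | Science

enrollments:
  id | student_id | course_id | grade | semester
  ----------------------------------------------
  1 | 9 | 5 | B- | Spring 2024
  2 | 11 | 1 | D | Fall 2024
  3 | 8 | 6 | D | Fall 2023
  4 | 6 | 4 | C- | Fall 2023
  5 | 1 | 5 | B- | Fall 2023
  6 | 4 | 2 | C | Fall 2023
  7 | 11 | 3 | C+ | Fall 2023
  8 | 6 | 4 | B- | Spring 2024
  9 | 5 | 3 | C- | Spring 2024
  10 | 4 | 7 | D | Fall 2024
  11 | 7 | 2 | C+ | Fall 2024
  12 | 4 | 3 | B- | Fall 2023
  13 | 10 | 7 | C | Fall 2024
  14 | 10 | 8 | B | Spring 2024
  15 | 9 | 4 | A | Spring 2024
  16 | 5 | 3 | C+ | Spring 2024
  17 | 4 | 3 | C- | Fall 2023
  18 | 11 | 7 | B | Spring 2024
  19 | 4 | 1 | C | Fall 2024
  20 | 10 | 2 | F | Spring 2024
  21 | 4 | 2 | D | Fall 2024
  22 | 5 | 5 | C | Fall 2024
SELECT c.id, p.name AS course, c.grade, c.semester FROM enrollments c JOIN courses p ON c.course_id = p.id

Execution result:
id | course | grade | semester
1 | Calculus 201 | B- | Spring 2024
2 | Music 101 | D | Fall 2024
3 | Physics 201 | D | Fall 2023
4 | CS 101 | C- | Fall 2023
5 | Calculus 201 | B- | Fall 2023
6 | Statistics 101 | C | Fall 2023
7 | Linear Algebra 201 | C+ | Fall 2023
8 | CS 101 | B- | Spring 2024
9 | Linear Algebra 201 | C- | Spring 2024
10 | Databases 301 | D | Fall 2024
11 | Statistics 101 | C+ | Fall 2024
12 | Linear Algebra 201 | B- | Fall 2023
13 | Databases 301 | C | Fall 2024
14 | Biology 201 | B | Spring 2024
15 | CS 101 | A | Spring 2024
16 | Linear Algebra 201 | C+ | Spring 2024
17 | Linear Algebra 201 | C- | Fall 2023
18 | Databases 301 | B | Spring 2024
19 | Music 101 | C | Fall 2024
20 | Statistics 101 | F | Spring 2024
21 | Statistics 101 | D | Fall 2024
22 | Calculus 201 | C | Fall 2024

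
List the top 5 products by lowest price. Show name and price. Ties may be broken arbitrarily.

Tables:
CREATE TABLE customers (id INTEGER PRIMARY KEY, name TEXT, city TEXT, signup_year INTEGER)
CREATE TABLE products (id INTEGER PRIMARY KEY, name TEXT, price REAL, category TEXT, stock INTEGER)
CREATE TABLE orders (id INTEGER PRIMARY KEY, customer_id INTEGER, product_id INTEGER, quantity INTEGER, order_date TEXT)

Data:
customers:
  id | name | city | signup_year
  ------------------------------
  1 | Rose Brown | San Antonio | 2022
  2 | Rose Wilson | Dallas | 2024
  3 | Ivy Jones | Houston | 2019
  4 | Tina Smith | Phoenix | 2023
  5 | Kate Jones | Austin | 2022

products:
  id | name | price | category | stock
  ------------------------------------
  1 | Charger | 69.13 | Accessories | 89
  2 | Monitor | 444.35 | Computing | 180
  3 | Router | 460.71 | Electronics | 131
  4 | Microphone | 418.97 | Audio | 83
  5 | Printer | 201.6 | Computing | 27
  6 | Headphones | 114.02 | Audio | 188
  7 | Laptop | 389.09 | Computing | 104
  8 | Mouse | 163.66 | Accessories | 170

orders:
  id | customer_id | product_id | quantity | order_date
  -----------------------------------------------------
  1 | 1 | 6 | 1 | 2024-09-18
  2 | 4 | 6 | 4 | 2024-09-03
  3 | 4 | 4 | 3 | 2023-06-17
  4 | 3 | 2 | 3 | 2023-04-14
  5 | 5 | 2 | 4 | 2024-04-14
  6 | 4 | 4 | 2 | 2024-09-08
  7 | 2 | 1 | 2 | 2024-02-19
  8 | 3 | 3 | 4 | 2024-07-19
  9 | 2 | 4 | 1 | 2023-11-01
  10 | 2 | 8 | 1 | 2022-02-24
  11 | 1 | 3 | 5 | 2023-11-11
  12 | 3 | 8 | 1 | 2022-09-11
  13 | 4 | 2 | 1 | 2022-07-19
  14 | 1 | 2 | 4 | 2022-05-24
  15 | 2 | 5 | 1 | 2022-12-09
SELECT name, price FROM products ORDER BY price ASC LIMIT 5

Execution result:
name | price
Charger | 69.13
Headphones | 114.02
Mouse | 163.66
Printer | 201.60
Laptop | 389.09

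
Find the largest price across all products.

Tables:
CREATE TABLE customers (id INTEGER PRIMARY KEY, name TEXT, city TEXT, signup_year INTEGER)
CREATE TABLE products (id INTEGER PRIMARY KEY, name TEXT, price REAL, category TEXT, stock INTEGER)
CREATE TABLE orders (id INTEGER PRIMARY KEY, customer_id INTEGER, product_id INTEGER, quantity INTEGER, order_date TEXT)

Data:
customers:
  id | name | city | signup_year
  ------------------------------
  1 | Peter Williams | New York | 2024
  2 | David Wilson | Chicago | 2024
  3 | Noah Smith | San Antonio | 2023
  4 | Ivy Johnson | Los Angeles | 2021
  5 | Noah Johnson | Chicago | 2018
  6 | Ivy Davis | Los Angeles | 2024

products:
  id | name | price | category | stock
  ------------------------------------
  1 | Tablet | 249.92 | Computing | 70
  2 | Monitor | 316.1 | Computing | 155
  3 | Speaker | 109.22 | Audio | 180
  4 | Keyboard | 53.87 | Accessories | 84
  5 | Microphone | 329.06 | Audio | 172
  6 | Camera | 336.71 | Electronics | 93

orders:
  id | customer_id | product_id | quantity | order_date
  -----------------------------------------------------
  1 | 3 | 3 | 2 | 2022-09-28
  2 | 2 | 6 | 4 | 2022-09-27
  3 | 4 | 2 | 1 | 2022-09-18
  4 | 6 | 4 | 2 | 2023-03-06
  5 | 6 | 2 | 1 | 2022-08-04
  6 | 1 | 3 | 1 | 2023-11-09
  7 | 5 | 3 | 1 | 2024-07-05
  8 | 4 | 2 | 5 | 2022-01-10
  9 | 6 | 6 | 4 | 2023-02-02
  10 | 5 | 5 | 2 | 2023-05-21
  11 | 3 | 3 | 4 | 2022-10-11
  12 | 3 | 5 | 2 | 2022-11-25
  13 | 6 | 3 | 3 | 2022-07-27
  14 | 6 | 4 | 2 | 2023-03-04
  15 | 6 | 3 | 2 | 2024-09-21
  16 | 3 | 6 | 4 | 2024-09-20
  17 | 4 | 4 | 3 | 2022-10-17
SELECT MAX(price) FROM products

Execution result:
336.71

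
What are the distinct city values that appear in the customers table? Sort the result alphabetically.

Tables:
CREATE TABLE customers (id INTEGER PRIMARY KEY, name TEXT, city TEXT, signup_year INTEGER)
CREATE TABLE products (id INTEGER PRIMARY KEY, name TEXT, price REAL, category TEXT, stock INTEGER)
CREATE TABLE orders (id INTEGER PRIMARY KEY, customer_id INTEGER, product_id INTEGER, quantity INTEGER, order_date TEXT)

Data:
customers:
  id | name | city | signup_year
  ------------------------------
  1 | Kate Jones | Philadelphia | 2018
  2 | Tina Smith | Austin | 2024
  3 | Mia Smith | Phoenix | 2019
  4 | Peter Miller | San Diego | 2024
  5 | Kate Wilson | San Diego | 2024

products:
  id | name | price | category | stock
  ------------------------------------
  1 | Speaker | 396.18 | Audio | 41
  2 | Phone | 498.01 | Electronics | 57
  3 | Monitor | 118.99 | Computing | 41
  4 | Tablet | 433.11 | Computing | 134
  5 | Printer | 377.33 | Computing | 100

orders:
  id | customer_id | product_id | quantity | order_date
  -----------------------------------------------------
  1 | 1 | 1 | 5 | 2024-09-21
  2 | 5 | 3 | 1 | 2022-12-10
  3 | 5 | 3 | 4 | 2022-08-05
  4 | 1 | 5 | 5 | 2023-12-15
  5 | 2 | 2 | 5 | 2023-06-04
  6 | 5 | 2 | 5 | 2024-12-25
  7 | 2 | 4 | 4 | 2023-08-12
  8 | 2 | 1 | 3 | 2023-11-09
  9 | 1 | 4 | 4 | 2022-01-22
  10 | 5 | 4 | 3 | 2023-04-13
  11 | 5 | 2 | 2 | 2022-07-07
SELECT DISTINCT city FROM customers ORDER BY city

Execution result:
city
Austin
Philadelphia
Phoenix
San Diego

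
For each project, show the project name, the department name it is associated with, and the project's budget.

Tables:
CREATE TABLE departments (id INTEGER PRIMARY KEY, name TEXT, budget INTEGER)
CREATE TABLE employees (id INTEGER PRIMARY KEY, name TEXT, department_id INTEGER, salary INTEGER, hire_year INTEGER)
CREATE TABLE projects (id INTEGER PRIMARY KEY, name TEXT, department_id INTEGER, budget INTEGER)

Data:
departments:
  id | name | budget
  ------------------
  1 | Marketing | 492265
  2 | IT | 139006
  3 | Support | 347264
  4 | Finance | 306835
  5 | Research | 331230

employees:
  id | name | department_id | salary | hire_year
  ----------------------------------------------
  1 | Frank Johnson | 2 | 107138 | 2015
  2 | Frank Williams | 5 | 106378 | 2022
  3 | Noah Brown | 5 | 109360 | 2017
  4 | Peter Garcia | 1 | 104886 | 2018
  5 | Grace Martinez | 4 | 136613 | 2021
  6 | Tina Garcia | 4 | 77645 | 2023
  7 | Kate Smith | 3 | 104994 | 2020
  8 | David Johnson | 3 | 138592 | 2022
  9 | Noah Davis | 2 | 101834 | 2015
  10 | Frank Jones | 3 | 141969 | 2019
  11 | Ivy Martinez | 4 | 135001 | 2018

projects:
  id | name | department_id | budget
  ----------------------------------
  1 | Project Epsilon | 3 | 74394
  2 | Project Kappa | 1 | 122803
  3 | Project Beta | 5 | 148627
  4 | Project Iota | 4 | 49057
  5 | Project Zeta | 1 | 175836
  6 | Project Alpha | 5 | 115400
SELECT c.name, p.name AS department, c.budget FROM projects c JOIN departments p ON c.department_id = p.id

Execution result:
name | department | budget
Project Epsilon | Support | 74394
Project Kappa | Marketing | 122803
Project Beta | Research | 148627
Project Iota | Finance | 49057
Project Zeta | Marketing | 175836
Project Alpha | Research | 115400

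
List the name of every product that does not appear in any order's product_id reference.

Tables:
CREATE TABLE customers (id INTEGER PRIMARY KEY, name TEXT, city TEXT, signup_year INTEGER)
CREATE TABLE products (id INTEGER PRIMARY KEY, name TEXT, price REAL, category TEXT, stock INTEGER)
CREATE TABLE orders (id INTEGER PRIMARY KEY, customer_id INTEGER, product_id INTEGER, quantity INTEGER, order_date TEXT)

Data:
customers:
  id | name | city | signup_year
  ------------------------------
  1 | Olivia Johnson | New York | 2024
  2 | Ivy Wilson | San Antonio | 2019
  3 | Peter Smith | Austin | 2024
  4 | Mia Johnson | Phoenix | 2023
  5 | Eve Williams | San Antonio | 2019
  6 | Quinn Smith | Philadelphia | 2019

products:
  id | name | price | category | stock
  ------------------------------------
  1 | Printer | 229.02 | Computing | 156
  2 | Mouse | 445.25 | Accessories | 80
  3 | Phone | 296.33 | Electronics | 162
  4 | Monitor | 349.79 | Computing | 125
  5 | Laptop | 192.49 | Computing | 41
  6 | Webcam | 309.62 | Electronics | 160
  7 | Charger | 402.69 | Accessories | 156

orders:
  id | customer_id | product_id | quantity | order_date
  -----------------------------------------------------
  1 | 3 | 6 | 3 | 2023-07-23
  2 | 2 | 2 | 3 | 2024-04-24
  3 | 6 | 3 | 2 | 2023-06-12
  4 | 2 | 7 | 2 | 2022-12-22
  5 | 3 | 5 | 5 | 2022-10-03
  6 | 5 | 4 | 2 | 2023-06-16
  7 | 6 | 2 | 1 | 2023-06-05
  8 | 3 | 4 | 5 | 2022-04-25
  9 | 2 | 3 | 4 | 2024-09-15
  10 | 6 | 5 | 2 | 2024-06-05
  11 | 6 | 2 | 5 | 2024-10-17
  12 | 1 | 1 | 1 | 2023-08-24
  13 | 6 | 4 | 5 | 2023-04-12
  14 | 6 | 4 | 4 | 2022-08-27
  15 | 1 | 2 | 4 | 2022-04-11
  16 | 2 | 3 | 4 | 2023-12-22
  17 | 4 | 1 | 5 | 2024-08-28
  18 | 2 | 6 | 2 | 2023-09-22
SELECT p.name FROM products p LEFT JOIN orders c ON c.product_id = p.id WHERE c.id IS NULL

Execution result:
(no rows)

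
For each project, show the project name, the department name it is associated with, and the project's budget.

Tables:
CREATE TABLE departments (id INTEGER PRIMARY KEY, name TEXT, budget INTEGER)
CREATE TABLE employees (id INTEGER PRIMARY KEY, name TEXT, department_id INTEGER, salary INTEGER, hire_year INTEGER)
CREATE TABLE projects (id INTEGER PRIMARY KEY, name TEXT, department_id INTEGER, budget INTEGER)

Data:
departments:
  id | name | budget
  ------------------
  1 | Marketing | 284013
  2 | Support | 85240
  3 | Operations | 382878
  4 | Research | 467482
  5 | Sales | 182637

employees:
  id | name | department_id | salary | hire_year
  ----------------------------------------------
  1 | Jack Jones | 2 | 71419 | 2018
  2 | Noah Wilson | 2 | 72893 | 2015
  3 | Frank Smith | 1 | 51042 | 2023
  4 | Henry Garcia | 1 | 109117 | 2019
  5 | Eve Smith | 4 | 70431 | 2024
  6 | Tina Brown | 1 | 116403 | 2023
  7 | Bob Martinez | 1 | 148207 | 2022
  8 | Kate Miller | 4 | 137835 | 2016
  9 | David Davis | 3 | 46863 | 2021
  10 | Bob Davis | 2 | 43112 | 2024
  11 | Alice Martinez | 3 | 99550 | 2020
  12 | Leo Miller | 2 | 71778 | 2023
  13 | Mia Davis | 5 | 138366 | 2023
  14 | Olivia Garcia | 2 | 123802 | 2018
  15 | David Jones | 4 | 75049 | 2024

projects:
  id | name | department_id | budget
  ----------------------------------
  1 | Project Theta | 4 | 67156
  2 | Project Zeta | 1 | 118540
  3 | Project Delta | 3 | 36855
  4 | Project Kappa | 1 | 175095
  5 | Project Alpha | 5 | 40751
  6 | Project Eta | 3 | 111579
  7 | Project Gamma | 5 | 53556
SELECT c.name, p.name AS department, c.budget FROM projects c JOIN departments p ON c.department_id = p.id

Execution result:
name | department | budget
Project Theta | Research | 67156
Project Zeta | Marketing | 118540
Project Delta | Operations | 36855
Project Kappa | Marketing | 175095
Project Alpha | Sales | 40751
Project Eta | Operations | 111579
Project Gamma | Sales | 53556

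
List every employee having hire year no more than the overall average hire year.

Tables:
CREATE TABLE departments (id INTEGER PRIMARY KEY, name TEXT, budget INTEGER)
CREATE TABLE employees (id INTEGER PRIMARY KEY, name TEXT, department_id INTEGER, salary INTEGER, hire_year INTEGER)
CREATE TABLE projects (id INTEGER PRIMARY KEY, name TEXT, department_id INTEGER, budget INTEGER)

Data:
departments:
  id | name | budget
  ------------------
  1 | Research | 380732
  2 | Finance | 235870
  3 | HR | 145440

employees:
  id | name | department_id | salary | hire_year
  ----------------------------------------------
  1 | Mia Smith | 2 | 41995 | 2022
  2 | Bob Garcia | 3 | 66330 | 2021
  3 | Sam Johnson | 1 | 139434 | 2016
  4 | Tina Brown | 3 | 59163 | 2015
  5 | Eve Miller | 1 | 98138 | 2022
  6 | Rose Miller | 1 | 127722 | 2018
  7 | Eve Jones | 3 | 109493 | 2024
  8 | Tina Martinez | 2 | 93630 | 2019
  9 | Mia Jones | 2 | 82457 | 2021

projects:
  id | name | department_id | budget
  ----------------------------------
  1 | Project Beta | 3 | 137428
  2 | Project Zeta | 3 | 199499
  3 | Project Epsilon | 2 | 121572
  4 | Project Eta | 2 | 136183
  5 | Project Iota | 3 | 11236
SELECT name, hire_year FROM employees WHERE hire_year <= (SELECT AVG(hire_year) FROM employees)

Execution result:
name | hire_year
Sam Johnson | 2016
Tina Brown | 2015
Rose Miller | 2018
Tina Martinez | 2019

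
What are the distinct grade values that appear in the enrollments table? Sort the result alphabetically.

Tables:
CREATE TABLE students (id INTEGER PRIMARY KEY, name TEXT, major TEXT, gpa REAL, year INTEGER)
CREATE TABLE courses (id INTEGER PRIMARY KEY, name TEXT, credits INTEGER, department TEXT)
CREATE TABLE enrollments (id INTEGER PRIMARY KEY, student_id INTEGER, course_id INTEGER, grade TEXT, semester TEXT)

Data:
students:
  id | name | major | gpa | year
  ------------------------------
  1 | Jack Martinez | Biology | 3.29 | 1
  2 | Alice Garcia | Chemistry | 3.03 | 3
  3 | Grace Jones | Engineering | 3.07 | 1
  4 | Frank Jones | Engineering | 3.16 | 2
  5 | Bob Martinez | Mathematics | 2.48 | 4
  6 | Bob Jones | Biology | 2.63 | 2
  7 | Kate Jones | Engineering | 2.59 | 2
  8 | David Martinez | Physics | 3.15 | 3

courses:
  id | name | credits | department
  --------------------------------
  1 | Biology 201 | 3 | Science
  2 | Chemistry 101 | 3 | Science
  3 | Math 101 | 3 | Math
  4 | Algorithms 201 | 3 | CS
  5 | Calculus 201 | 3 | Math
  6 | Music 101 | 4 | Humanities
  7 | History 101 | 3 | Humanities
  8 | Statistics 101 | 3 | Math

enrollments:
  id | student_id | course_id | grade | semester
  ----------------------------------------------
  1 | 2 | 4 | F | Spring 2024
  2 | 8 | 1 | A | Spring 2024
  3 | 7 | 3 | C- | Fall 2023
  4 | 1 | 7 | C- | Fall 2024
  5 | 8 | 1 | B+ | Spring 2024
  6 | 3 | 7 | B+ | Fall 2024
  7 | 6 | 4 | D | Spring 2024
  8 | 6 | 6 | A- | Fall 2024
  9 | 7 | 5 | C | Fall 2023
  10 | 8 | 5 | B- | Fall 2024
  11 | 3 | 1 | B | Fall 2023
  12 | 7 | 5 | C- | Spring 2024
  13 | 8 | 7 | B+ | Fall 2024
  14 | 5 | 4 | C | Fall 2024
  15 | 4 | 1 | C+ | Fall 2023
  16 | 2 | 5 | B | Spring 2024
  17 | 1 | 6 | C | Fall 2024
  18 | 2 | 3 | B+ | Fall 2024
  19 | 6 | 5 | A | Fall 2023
SELECT DISTINCT grade FROM enrollments ORDER BY grade

Execution result:
grade
A
A-
B
B+
B-
C
C+
C-
D
F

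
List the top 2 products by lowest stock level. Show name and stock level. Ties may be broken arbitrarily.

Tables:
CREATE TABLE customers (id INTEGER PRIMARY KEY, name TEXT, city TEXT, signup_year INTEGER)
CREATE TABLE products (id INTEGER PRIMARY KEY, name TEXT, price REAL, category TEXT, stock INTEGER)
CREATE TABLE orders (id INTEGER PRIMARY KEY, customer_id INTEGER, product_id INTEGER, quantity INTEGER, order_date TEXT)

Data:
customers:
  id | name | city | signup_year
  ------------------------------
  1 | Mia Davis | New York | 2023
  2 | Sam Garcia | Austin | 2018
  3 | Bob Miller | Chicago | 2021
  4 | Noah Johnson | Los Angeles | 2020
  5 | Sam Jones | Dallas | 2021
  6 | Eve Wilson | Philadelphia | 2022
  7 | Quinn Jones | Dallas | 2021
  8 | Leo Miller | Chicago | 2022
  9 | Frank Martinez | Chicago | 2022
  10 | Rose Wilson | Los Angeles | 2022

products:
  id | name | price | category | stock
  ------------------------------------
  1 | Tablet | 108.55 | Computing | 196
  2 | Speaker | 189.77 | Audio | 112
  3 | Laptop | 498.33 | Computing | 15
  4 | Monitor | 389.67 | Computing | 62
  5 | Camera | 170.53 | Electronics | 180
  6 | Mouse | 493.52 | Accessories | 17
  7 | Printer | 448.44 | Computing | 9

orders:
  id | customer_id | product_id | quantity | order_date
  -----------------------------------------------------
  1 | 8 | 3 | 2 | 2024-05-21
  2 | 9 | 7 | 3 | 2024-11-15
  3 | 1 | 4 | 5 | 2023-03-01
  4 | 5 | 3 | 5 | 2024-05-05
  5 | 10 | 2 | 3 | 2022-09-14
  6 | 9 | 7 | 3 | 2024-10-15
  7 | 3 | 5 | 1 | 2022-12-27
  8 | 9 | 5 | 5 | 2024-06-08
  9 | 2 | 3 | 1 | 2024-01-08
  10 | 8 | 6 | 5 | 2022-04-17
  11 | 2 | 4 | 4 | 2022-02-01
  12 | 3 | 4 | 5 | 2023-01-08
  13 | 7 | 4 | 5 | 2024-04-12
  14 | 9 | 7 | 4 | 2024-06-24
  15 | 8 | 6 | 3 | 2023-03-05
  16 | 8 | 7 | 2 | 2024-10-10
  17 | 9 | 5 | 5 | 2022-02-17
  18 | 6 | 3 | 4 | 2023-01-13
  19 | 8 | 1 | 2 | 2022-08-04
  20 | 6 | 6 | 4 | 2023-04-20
SELECT name, stock FROM products ORDER BY stock ASC LIMIT 2

Execution result:
name | stock
Printer | 9
Laptop | 15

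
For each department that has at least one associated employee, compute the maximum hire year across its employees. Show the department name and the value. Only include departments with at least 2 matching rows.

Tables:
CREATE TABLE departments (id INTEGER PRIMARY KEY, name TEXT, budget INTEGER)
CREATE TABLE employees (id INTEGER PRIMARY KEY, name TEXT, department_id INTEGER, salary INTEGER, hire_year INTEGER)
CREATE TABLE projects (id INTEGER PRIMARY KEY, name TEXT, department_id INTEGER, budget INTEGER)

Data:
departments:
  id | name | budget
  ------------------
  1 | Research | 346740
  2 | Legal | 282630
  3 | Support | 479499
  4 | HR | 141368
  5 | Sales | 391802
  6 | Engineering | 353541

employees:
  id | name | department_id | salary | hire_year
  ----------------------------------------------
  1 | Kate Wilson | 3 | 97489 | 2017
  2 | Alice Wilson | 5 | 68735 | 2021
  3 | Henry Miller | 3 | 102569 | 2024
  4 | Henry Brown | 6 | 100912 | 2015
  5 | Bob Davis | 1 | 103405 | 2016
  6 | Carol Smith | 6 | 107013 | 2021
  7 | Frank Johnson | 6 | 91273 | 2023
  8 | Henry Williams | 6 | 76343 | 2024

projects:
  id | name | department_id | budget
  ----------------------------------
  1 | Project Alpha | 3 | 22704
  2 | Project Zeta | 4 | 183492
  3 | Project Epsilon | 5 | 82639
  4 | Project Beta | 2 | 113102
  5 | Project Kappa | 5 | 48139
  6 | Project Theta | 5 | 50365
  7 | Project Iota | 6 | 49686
SELECT p.name, MAX(c.hire_year) AS max_hire_year FROM employees c JOIN departments p ON c.department_id = p.id GROUP BY p.id, p.name HAVING COUNT(*) >= 2

Execution result:
name | max_hire_year
Support | 2024
Engineering | 2024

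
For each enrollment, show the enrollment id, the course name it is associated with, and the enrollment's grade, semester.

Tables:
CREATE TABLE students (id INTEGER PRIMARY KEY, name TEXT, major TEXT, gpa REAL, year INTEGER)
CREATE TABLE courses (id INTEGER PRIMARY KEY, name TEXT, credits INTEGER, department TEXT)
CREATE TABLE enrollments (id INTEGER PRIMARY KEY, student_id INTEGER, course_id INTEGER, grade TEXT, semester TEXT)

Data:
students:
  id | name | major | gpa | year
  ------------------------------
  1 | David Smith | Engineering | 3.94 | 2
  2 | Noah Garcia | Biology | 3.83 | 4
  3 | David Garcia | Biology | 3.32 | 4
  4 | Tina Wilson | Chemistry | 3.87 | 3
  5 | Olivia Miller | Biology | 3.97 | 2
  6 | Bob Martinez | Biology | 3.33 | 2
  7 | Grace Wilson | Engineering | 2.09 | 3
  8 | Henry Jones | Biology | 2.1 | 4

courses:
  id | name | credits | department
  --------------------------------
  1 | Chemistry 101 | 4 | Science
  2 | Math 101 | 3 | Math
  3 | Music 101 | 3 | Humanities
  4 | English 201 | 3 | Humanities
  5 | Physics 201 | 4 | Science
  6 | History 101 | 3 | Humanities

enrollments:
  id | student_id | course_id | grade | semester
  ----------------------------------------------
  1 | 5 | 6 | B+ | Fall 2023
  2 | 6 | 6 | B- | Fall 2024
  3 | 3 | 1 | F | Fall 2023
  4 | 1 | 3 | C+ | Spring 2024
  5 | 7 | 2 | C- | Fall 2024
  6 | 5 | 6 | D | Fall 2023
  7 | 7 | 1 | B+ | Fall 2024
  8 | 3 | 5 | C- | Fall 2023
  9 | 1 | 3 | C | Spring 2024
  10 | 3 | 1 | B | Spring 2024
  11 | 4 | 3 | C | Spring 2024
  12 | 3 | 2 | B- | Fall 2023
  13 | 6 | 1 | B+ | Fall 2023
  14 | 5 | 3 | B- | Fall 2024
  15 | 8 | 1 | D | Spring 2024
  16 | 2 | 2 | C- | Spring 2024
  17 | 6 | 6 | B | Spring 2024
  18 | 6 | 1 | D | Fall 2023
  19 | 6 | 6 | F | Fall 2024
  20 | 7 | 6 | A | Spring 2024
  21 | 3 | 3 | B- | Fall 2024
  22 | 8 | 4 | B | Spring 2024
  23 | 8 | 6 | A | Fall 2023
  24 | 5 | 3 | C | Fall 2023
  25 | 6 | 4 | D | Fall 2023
SELECT c.id, p.name AS course, c.grade, c.semester FROM enrollments c JOIN courses p ON c.course_id = p.id

Execution result:
id | course | grade | semester
1 | History 101 | B+ | Fall 2023
2 | History 101 | B- | Fall 2024
3 | Chemistry 101 | F | Fall 2023
4 | Music 101 | C+ | Spring 2024
5 | Math 101 | C- | Fall 2024
6 | History 101 | D | Fall 2023
7 | Chemistry 101 | B+ | Fall 2024
8 | Physics 201 | C- | Fall 2023
9 | Music 101 | C | Spring 2024
10 | Chemistry 101 | B | Spring 2024
11 | Music 101 | C | Spring 2024
12 | Math 101 | B- | Fall 2023
13 | Chemistry 101 | B+ | Fall 2023
14 | Music 101 | B- | Fall 2024
15 | Chemistry 101 | D | Spring 2024
16 | Math 101 | C- | Spring 2024
17 | History 101 | B | Spring 2024
18 | Chemistry 101 | D | Fall 2023
19 | History 101 | F | Fall 2024
20 | History 101 | A | Spring 2024
21 | Music 101 | B- | Fall 2024
22 | English 201 | B | Spring 2024
23 | History 101 | A | Fall 2023
24 | Music 101 | C | Fall 2023
25 | English 201 | D | Fall 2023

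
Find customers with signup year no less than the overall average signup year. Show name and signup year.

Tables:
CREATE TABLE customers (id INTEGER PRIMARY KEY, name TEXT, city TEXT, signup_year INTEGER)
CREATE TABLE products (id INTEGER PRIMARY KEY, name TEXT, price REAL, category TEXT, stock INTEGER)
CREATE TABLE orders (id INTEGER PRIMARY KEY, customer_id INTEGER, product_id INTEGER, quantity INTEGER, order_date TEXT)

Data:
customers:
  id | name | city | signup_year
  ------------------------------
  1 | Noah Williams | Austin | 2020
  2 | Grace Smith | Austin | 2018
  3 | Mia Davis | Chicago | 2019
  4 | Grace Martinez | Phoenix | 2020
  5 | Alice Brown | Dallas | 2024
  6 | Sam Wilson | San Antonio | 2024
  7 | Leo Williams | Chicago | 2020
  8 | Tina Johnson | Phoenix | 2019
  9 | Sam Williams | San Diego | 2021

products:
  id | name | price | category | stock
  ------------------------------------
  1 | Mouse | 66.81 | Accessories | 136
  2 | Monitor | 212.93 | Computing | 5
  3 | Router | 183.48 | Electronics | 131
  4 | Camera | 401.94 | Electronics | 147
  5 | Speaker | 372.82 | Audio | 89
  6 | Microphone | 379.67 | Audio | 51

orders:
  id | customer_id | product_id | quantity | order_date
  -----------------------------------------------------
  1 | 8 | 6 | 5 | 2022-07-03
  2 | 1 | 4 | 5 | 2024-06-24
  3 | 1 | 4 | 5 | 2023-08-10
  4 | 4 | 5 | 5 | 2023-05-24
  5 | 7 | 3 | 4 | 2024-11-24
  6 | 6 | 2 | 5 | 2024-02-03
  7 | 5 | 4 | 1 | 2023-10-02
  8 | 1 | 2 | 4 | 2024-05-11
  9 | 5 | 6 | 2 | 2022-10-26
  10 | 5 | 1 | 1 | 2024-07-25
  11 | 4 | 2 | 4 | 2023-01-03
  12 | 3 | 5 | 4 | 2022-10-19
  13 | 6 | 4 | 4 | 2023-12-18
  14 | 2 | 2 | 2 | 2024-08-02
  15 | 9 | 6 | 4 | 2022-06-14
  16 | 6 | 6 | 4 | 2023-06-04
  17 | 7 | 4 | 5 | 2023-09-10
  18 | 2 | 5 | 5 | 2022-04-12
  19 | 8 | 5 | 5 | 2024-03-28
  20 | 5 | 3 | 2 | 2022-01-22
SELECT name, signup_year FROM customers WHERE signup_year >= (SELECT AVG(signup_year) FROM customers)

Execution result:
name | signup_year
Alice Brown | 2024
Sam Wilson | 2024
Sam Williams | 2021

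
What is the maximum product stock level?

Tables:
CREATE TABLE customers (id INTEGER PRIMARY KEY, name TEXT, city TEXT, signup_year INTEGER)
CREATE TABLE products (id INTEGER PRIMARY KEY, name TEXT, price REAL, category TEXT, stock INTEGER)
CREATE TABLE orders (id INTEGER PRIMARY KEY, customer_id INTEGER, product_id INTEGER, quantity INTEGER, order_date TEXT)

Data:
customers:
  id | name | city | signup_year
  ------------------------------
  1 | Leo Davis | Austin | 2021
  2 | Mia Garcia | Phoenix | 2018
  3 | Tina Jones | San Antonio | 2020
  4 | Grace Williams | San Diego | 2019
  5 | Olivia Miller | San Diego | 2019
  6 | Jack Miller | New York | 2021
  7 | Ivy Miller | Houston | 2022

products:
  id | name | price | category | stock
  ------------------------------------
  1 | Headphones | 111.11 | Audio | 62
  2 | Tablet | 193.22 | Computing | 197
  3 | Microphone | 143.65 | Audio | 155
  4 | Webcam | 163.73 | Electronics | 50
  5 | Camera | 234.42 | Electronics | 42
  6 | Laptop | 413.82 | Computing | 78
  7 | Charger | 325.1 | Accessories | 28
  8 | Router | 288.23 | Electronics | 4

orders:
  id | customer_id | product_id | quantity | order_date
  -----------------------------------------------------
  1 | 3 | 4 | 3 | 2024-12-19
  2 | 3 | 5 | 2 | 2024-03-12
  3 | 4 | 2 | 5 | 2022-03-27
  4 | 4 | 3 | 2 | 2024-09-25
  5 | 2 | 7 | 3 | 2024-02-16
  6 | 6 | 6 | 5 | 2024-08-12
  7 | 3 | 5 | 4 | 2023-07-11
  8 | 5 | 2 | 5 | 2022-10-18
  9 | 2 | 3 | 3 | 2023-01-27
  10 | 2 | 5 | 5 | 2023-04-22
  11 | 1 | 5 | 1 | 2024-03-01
SELECT MAX(stock) FROM products

Execution result:
197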